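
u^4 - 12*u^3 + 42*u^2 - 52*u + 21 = (u - 7)*(u - 3)*(u - 1)^2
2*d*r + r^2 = r*(2*d + r)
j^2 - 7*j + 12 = (j - 4)*(j - 3)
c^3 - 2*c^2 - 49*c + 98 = (c - 7)*(c - 2)*(c + 7)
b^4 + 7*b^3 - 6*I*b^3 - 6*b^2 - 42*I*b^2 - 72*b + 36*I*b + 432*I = (b - 3)*(b + 4)*(b + 6)*(b - 6*I)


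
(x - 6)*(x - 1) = x^2 - 7*x + 6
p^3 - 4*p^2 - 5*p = p*(p - 5)*(p + 1)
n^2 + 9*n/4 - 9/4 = (n - 3/4)*(n + 3)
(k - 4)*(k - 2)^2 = k^3 - 8*k^2 + 20*k - 16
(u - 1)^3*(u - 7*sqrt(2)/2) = u^4 - 7*sqrt(2)*u^3/2 - 3*u^3 + 3*u^2 + 21*sqrt(2)*u^2/2 - 21*sqrt(2)*u/2 - u + 7*sqrt(2)/2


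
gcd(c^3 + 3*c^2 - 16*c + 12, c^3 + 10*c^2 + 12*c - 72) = c^2 + 4*c - 12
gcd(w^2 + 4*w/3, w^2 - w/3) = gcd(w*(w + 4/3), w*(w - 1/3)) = w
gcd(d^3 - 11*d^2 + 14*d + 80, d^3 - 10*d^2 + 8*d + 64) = d^2 - 6*d - 16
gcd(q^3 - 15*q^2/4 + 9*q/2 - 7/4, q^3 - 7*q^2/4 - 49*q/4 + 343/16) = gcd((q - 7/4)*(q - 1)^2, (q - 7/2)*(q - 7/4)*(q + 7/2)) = q - 7/4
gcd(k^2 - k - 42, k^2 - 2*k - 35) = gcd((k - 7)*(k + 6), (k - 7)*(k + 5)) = k - 7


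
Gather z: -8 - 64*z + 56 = 48 - 64*z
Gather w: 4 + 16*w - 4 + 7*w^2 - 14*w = 7*w^2 + 2*w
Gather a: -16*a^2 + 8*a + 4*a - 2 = -16*a^2 + 12*a - 2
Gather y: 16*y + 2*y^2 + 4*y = 2*y^2 + 20*y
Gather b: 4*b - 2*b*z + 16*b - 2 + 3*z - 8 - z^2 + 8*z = b*(20 - 2*z) - z^2 + 11*z - 10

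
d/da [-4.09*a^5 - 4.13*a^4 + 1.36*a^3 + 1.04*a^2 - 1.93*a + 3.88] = -20.45*a^4 - 16.52*a^3 + 4.08*a^2 + 2.08*a - 1.93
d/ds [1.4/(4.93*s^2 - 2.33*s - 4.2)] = (3.262 - 13.804*s)/(-4.93*s^2 + 2.33*s + 4.2)^2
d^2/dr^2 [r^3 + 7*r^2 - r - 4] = 6*r + 14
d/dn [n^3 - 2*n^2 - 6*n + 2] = 3*n^2 - 4*n - 6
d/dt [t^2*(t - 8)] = t*(3*t - 16)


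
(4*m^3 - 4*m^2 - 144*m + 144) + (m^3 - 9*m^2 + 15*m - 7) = 5*m^3 - 13*m^2 - 129*m + 137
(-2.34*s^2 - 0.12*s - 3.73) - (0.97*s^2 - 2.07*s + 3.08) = -3.31*s^2 + 1.95*s - 6.81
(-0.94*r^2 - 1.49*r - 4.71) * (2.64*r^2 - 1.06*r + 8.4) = -2.4816*r^4 - 2.9372*r^3 - 18.751*r^2 - 7.5234*r - 39.564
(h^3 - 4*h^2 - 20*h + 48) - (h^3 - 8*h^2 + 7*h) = 4*h^2 - 27*h + 48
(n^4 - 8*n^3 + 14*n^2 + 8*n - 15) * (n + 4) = n^5 - 4*n^4 - 18*n^3 + 64*n^2 + 17*n - 60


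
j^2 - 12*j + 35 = (j - 7)*(j - 5)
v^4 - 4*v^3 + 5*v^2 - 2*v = v*(v - 2)*(v - 1)^2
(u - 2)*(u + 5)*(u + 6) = u^3 + 9*u^2 + 8*u - 60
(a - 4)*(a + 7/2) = a^2 - a/2 - 14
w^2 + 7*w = w*(w + 7)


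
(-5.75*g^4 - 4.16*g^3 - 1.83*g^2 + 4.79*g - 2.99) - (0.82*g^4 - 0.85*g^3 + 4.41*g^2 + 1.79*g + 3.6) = -6.57*g^4 - 3.31*g^3 - 6.24*g^2 + 3.0*g - 6.59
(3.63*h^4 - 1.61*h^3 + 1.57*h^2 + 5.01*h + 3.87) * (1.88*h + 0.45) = 6.8244*h^5 - 1.3933*h^4 + 2.2271*h^3 + 10.1253*h^2 + 9.5301*h + 1.7415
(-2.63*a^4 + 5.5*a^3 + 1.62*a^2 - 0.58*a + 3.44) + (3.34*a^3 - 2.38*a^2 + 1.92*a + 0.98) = -2.63*a^4 + 8.84*a^3 - 0.76*a^2 + 1.34*a + 4.42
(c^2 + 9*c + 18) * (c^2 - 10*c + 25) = c^4 - c^3 - 47*c^2 + 45*c + 450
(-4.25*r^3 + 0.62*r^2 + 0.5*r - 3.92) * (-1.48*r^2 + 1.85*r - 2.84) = 6.29*r^5 - 8.7801*r^4 + 12.477*r^3 + 4.9658*r^2 - 8.672*r + 11.1328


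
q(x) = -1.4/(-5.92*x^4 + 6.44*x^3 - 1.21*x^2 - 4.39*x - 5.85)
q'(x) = -1.4*(23.68*x^3 - 19.32*x^2 + 2.42*x + 4.39)/(-5.92*x^4 + 6.44*x^3 - 1.21*x^2 - 4.39*x - 5.85)^2 = (-33.152*x^3 + 27.048*x^2 - 3.388*x - 6.146)/(5.92*x^4 - 6.44*x^3 + 1.21*x^2 + 4.39*x + 5.85)^2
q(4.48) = 0.00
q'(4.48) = -0.00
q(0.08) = 0.23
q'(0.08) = -0.16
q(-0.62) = 0.23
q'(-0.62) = 0.40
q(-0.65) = 0.22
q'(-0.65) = 0.41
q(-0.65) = 0.22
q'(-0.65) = 0.41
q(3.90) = 0.00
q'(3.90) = -0.00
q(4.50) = 0.00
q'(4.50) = -0.00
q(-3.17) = 0.00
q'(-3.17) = 0.00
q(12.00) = 0.00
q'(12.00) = -0.00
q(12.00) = 0.00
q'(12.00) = -0.00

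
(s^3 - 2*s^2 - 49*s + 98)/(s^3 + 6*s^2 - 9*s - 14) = (s - 7)/(s + 1)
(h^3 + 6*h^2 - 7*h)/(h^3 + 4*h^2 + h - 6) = h*(h + 7)/(h^2 + 5*h + 6)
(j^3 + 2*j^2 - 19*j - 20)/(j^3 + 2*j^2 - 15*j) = (j^2 - 3*j - 4)/(j*(j - 3))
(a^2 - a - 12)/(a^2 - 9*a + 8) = (a^2 - a - 12)/(a^2 - 9*a + 8)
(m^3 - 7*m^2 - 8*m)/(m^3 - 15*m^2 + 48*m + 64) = m/(m - 8)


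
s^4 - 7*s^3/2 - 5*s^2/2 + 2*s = s*(s - 4)*(s - 1/2)*(s + 1)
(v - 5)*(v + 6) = v^2 + v - 30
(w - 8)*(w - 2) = w^2 - 10*w + 16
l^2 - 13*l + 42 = (l - 7)*(l - 6)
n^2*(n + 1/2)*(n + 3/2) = n^4 + 2*n^3 + 3*n^2/4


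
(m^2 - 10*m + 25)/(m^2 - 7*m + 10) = (m - 5)/(m - 2)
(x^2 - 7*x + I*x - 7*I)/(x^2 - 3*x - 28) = (x + I)/(x + 4)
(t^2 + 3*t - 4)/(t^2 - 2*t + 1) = (t + 4)/(t - 1)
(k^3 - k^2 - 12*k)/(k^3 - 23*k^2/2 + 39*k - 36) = 2*k*(k + 3)/(2*k^2 - 15*k + 18)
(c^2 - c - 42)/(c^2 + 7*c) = (c^2 - c - 42)/(c*(c + 7))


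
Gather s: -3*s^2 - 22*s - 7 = -3*s^2 - 22*s - 7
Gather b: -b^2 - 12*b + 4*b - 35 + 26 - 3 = -b^2 - 8*b - 12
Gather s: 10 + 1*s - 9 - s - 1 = 0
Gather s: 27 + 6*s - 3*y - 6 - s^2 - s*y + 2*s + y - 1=-s^2 + s*(8 - y) - 2*y + 20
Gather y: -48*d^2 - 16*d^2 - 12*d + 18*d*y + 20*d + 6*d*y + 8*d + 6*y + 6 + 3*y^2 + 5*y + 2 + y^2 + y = -64*d^2 + 16*d + 4*y^2 + y*(24*d + 12) + 8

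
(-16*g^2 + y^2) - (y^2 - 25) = 25 - 16*g^2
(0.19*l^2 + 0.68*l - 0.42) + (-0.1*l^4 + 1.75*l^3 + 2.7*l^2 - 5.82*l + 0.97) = -0.1*l^4 + 1.75*l^3 + 2.89*l^2 - 5.14*l + 0.55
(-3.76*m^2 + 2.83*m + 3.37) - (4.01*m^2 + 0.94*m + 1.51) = -7.77*m^2 + 1.89*m + 1.86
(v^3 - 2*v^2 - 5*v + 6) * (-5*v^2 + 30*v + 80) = -5*v^5 + 40*v^4 + 45*v^3 - 340*v^2 - 220*v + 480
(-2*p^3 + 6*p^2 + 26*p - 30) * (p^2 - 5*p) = -2*p^5 + 16*p^4 - 4*p^3 - 160*p^2 + 150*p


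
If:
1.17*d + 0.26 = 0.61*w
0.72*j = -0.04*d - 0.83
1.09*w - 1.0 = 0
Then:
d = 0.26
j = -1.17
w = 0.92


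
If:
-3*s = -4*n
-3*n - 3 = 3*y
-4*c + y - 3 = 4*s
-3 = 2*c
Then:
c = -3/2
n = 6/19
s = 8/19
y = -25/19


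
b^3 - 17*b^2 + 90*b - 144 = (b - 8)*(b - 6)*(b - 3)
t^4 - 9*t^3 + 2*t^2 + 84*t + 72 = (t - 6)^2*(t + 1)*(t + 2)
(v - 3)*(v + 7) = v^2 + 4*v - 21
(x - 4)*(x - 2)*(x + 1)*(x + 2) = x^4 - 3*x^3 - 8*x^2 + 12*x + 16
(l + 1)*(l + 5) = l^2 + 6*l + 5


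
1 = 1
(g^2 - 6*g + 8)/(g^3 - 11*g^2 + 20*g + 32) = (g - 2)/(g^2 - 7*g - 8)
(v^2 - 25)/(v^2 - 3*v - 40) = (v - 5)/(v - 8)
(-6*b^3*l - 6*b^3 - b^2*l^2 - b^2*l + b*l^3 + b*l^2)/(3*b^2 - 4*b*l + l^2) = b*(-2*b*l - 2*b - l^2 - l)/(b - l)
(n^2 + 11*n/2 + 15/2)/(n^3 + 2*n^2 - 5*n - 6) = (n + 5/2)/(n^2 - n - 2)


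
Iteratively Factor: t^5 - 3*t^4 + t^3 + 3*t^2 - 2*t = (t)*(t^4 - 3*t^3 + t^2 + 3*t - 2) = t*(t - 2)*(t^3 - t^2 - t + 1) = t*(t - 2)*(t + 1)*(t^2 - 2*t + 1) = t*(t - 2)*(t - 1)*(t + 1)*(t - 1)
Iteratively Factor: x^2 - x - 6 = (x + 2)*(x - 3)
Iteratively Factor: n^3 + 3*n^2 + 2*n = (n + 1)*(n^2 + 2*n) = (n + 1)*(n + 2)*(n)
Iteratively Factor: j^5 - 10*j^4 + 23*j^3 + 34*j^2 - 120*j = (j - 3)*(j^4 - 7*j^3 + 2*j^2 + 40*j) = (j - 3)*(j + 2)*(j^3 - 9*j^2 + 20*j) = (j - 4)*(j - 3)*(j + 2)*(j^2 - 5*j) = j*(j - 4)*(j - 3)*(j + 2)*(j - 5)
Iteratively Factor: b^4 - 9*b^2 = (b - 3)*(b^3 + 3*b^2) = (b - 3)*(b + 3)*(b^2) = b*(b - 3)*(b + 3)*(b)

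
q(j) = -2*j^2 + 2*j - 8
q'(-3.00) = 14.00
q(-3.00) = -32.00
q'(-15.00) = 62.00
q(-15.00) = -488.00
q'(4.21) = -14.84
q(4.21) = -35.03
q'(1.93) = -5.72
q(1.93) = -11.59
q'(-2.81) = 13.24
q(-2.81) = -29.41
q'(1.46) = -3.84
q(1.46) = -9.34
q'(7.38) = -27.52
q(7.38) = -102.17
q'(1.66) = -4.64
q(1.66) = -10.19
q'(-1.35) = 7.40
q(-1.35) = -14.34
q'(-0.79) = 5.16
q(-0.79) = -10.83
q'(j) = 2 - 4*j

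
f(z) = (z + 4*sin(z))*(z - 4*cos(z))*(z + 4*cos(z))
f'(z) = (1 - 4*sin(z))*(z + 4*sin(z))*(z - 4*cos(z)) + (z + 4*sin(z))*(z + 4*cos(z))*(4*sin(z) + 1) + (z - 4*cos(z))*(z + 4*cos(z))*(4*cos(z) + 1)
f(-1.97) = -8.28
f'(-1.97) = -43.34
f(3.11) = -20.43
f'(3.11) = 35.78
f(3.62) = 0.88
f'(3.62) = 34.87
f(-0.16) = 12.41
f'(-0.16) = -72.78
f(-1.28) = -1.65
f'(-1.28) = 58.71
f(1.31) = 3.38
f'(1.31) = 56.14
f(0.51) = -29.37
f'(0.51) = -17.48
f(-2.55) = 21.62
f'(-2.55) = -35.95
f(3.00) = -23.82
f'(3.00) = 25.23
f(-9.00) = -721.09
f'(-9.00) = -115.36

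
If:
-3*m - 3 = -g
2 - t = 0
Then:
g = 3*m + 3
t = 2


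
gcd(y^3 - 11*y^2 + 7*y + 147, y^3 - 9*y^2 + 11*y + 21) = y - 7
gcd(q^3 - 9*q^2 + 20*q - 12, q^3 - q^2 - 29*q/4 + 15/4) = 1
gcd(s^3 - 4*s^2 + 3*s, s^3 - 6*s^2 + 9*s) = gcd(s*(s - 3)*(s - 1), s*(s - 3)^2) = s^2 - 3*s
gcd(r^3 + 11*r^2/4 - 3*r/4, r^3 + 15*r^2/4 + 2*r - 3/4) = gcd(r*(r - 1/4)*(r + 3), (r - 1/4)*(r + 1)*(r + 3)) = r^2 + 11*r/4 - 3/4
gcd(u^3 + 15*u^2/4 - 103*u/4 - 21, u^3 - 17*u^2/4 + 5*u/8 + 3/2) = u - 4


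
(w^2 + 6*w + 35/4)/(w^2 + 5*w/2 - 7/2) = (w + 5/2)/(w - 1)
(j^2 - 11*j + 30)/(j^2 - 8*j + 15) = (j - 6)/(j - 3)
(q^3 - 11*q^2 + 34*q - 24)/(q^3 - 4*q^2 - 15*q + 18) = (q - 4)/(q + 3)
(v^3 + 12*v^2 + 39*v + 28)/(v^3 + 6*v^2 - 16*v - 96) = (v^2 + 8*v + 7)/(v^2 + 2*v - 24)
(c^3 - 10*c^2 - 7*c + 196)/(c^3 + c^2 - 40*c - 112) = (c - 7)/(c + 4)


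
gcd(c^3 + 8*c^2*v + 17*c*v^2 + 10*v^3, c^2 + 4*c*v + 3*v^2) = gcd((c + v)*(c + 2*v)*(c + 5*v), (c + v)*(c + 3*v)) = c + v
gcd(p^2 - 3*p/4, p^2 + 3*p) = p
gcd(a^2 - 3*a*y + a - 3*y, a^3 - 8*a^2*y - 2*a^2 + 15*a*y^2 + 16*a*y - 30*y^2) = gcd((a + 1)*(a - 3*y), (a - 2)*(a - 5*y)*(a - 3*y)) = -a + 3*y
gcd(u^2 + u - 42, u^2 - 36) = u - 6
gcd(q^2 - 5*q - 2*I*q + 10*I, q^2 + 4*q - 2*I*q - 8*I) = q - 2*I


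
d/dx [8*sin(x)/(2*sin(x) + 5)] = 40*cos(x)/(2*sin(x) + 5)^2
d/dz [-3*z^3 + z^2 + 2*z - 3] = -9*z^2 + 2*z + 2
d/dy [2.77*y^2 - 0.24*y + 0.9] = 5.54*y - 0.24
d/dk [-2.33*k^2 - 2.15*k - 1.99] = -4.66*k - 2.15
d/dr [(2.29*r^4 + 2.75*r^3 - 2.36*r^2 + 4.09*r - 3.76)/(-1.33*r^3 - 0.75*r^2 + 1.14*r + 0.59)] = (-3.0457*r^6 - 3.435*r^5 + 2.6305*r^4 + 22.5538*r^3 - 9.7578*r^2 - 8.4248*r + 6.6995)/(1.7689*r^6 + 1.995*r^5 - 2.4699*r^4 - 3.2794*r^3 + 0.4146*r^2 + 1.3452*r + 0.3481)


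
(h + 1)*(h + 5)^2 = h^3 + 11*h^2 + 35*h + 25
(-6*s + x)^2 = 36*s^2 - 12*s*x + x^2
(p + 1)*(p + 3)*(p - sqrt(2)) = p^3 - sqrt(2)*p^2 + 4*p^2 - 4*sqrt(2)*p + 3*p - 3*sqrt(2)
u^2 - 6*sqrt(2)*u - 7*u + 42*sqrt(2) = (u - 7)*(u - 6*sqrt(2))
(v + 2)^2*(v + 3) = v^3 + 7*v^2 + 16*v + 12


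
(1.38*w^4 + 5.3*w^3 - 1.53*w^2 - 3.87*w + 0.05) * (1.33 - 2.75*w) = -3.795*w^5 - 12.7396*w^4 + 11.2565*w^3 + 8.6076*w^2 - 5.2846*w + 0.0665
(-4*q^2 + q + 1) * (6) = -24*q^2 + 6*q + 6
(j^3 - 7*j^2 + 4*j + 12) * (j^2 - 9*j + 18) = j^5 - 16*j^4 + 85*j^3 - 150*j^2 - 36*j + 216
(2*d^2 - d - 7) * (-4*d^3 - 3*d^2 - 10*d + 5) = -8*d^5 - 2*d^4 + 11*d^3 + 41*d^2 + 65*d - 35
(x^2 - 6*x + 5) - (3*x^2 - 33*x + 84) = -2*x^2 + 27*x - 79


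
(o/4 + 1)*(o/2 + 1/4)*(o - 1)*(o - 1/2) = o^4/8 + 3*o^3/8 - 17*o^2/32 - 3*o/32 + 1/8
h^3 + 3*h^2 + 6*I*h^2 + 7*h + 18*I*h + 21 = (h + 3)*(h - I)*(h + 7*I)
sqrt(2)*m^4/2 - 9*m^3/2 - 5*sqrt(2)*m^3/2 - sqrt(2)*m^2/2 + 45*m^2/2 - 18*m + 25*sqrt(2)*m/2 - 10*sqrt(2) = (m - 4)*(m - 1)*(m - 5*sqrt(2))*(sqrt(2)*m/2 + 1/2)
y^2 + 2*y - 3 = (y - 1)*(y + 3)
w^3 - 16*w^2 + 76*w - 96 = (w - 8)*(w - 6)*(w - 2)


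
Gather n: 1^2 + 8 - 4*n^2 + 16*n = -4*n^2 + 16*n + 9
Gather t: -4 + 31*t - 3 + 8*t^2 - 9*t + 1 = 8*t^2 + 22*t - 6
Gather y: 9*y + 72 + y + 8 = 10*y + 80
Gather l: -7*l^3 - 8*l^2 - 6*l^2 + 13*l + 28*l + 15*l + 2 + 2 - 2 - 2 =-7*l^3 - 14*l^2 + 56*l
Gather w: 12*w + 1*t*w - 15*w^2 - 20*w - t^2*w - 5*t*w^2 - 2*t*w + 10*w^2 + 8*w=w^2*(-5*t - 5) + w*(-t^2 - t)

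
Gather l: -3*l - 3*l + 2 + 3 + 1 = 6 - 6*l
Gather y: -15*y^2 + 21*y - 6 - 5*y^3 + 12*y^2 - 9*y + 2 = -5*y^3 - 3*y^2 + 12*y - 4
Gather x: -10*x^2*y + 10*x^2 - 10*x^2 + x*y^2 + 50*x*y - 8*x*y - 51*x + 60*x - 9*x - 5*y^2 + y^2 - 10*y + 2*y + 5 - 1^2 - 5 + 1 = -10*x^2*y + x*(y^2 + 42*y) - 4*y^2 - 8*y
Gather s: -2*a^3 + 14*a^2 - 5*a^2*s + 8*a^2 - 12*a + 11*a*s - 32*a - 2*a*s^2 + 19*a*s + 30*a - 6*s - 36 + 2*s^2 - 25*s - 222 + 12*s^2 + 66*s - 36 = -2*a^3 + 22*a^2 - 14*a + s^2*(14 - 2*a) + s*(-5*a^2 + 30*a + 35) - 294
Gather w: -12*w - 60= -12*w - 60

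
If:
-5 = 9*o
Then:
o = -5/9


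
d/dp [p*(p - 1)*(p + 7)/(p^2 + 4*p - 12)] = (p^4 + 8*p^3 - 5*p^2 - 144*p + 84)/(p^4 + 8*p^3 - 8*p^2 - 96*p + 144)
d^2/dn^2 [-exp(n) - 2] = -exp(n)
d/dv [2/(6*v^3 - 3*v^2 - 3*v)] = 2*(-6*v^2 + 2*v + 1)/(3*v^2*(-2*v^2 + v + 1)^2)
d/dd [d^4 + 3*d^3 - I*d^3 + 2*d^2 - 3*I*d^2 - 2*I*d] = 4*d^3 + d^2*(9 - 3*I) + d*(4 - 6*I) - 2*I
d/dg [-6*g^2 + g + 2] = 1 - 12*g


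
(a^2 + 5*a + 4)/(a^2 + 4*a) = (a + 1)/a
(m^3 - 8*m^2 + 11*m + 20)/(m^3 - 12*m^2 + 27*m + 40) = (m - 4)/(m - 8)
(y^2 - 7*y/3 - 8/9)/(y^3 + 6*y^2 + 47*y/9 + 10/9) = (3*y - 8)/(3*y^2 + 17*y + 10)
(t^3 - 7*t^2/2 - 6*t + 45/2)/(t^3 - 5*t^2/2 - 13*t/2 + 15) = (t - 3)/(t - 2)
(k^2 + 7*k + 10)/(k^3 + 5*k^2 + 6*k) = (k + 5)/(k*(k + 3))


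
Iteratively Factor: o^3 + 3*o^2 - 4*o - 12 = (o + 2)*(o^2 + o - 6) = (o - 2)*(o + 2)*(o + 3)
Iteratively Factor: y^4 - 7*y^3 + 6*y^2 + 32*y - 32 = (y - 4)*(y^3 - 3*y^2 - 6*y + 8) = (y - 4)*(y - 1)*(y^2 - 2*y - 8) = (y - 4)*(y - 1)*(y + 2)*(y - 4)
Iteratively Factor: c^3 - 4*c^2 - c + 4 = (c - 1)*(c^2 - 3*c - 4) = (c - 4)*(c - 1)*(c + 1)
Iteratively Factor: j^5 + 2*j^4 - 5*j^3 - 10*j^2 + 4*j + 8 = (j + 2)*(j^4 - 5*j^2 + 4) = (j - 2)*(j + 2)*(j^3 + 2*j^2 - j - 2) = (j - 2)*(j + 1)*(j + 2)*(j^2 + j - 2) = (j - 2)*(j - 1)*(j + 1)*(j + 2)*(j + 2)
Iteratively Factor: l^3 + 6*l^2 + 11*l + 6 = (l + 2)*(l^2 + 4*l + 3) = (l + 2)*(l + 3)*(l + 1)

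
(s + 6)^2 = s^2 + 12*s + 36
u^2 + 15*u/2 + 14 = (u + 7/2)*(u + 4)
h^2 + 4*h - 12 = (h - 2)*(h + 6)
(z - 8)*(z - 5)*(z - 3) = z^3 - 16*z^2 + 79*z - 120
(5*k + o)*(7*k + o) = 35*k^2 + 12*k*o + o^2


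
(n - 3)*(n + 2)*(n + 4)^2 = n^4 + 7*n^3 + 2*n^2 - 64*n - 96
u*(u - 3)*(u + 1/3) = u^3 - 8*u^2/3 - u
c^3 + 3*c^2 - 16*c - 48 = (c - 4)*(c + 3)*(c + 4)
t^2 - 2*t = t*(t - 2)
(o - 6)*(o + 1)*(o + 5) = o^3 - 31*o - 30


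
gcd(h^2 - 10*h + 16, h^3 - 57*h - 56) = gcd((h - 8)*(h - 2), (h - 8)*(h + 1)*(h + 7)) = h - 8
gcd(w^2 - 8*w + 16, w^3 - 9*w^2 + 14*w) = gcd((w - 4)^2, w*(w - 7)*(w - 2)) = 1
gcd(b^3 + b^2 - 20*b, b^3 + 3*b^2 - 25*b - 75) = b + 5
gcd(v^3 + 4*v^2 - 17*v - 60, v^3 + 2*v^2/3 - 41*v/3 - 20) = v^2 - v - 12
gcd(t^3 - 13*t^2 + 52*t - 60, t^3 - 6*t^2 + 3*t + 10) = t^2 - 7*t + 10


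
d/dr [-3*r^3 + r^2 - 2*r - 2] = -9*r^2 + 2*r - 2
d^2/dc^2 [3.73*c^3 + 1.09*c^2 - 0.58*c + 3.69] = 22.38*c + 2.18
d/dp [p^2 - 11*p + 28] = 2*p - 11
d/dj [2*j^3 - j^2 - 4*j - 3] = 6*j^2 - 2*j - 4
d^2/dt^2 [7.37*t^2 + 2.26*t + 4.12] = 14.7400000000000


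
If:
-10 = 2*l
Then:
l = -5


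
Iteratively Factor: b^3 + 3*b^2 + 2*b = (b)*(b^2 + 3*b + 2) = b*(b + 1)*(b + 2)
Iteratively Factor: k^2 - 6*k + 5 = (k - 5)*(k - 1)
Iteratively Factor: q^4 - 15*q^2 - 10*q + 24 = (q - 4)*(q^3 + 4*q^2 + q - 6) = (q - 4)*(q + 2)*(q^2 + 2*q - 3) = (q - 4)*(q + 2)*(q + 3)*(q - 1)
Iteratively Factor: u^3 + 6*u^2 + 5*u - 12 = (u - 1)*(u^2 + 7*u + 12) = (u - 1)*(u + 4)*(u + 3)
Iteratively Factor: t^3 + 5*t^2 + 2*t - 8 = (t + 2)*(t^2 + 3*t - 4) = (t + 2)*(t + 4)*(t - 1)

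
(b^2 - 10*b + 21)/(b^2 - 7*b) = (b - 3)/b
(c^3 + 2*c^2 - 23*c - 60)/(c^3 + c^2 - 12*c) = (c^2 - 2*c - 15)/(c*(c - 3))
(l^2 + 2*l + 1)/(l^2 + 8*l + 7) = (l + 1)/(l + 7)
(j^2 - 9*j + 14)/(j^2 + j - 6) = (j - 7)/(j + 3)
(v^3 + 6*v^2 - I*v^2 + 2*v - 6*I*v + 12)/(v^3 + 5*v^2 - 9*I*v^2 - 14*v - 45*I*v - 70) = (v^2 + v*(6 + I) + 6*I)/(v^2 + v*(5 - 7*I) - 35*I)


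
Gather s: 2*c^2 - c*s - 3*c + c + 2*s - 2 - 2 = 2*c^2 - 2*c + s*(2 - c) - 4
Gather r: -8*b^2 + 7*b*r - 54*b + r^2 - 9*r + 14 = -8*b^2 - 54*b + r^2 + r*(7*b - 9) + 14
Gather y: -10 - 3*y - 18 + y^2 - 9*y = y^2 - 12*y - 28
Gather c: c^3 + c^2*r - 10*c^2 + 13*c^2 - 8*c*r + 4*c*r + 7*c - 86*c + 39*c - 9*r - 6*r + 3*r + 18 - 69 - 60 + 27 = c^3 + c^2*(r + 3) + c*(-4*r - 40) - 12*r - 84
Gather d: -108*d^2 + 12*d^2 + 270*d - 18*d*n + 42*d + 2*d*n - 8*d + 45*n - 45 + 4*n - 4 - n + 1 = -96*d^2 + d*(304 - 16*n) + 48*n - 48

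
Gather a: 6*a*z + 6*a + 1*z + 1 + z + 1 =a*(6*z + 6) + 2*z + 2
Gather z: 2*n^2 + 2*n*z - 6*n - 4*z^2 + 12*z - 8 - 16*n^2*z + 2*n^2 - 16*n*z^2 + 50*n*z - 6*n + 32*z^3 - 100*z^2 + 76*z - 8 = 4*n^2 - 12*n + 32*z^3 + z^2*(-16*n - 104) + z*(-16*n^2 + 52*n + 88) - 16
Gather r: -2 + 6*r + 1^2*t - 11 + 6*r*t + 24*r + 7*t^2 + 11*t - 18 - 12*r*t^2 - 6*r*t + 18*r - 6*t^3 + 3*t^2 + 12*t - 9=r*(48 - 12*t^2) - 6*t^3 + 10*t^2 + 24*t - 40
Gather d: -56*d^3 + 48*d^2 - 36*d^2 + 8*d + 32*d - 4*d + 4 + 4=-56*d^3 + 12*d^2 + 36*d + 8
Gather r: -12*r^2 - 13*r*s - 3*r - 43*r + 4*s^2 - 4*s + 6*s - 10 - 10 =-12*r^2 + r*(-13*s - 46) + 4*s^2 + 2*s - 20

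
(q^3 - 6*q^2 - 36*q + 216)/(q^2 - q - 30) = (q^2 - 36)/(q + 5)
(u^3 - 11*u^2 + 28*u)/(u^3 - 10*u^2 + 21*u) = (u - 4)/(u - 3)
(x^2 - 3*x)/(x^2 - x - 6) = x/(x + 2)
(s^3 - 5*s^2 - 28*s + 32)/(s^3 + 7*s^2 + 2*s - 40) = (s^2 - 9*s + 8)/(s^2 + 3*s - 10)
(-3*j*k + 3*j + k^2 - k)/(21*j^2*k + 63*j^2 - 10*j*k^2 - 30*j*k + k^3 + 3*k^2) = (1 - k)/(7*j*k + 21*j - k^2 - 3*k)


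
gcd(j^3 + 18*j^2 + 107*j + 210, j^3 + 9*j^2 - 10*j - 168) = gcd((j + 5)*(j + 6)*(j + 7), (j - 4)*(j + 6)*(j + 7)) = j^2 + 13*j + 42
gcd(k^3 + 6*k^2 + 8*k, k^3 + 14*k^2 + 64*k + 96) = k + 4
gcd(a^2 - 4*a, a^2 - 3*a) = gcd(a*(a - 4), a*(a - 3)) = a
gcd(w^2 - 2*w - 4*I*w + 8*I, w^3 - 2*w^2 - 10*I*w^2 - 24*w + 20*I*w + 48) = w^2 + w*(-2 - 4*I) + 8*I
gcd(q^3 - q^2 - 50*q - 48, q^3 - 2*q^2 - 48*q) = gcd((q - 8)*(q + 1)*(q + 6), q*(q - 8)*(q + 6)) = q^2 - 2*q - 48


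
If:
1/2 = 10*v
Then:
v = 1/20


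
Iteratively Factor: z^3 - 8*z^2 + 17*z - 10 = (z - 2)*(z^2 - 6*z + 5) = (z - 5)*(z - 2)*(z - 1)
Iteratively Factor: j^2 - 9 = (j - 3)*(j + 3)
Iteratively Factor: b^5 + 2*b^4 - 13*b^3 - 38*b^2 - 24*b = (b + 1)*(b^4 + b^3 - 14*b^2 - 24*b) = b*(b + 1)*(b^3 + b^2 - 14*b - 24) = b*(b + 1)*(b + 3)*(b^2 - 2*b - 8) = b*(b - 4)*(b + 1)*(b + 3)*(b + 2)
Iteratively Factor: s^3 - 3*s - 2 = (s - 2)*(s^2 + 2*s + 1) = (s - 2)*(s + 1)*(s + 1)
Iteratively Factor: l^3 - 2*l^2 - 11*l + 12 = (l - 4)*(l^2 + 2*l - 3) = (l - 4)*(l - 1)*(l + 3)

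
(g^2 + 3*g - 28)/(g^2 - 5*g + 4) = (g + 7)/(g - 1)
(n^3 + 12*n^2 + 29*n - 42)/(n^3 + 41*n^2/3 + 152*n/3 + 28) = 3*(n - 1)/(3*n + 2)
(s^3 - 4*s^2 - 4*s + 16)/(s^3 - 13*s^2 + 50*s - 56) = (s + 2)/(s - 7)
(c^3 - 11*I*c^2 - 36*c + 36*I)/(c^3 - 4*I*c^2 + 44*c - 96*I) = (c^2 - 9*I*c - 18)/(c^2 - 2*I*c + 48)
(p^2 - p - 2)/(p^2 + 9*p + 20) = (p^2 - p - 2)/(p^2 + 9*p + 20)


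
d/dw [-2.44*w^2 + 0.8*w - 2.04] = 0.8 - 4.88*w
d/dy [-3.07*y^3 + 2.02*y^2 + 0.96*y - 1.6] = -9.21*y^2 + 4.04*y + 0.96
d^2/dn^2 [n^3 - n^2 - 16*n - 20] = 6*n - 2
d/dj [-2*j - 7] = -2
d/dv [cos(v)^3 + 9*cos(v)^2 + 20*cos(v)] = (3*sin(v)^2 - 18*cos(v) - 23)*sin(v)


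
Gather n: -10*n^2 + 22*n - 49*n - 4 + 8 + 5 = -10*n^2 - 27*n + 9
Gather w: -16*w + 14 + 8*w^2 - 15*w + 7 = 8*w^2 - 31*w + 21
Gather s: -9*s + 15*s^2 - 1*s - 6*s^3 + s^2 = -6*s^3 + 16*s^2 - 10*s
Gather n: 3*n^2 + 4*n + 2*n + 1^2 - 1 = 3*n^2 + 6*n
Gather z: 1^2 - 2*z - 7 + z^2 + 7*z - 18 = z^2 + 5*z - 24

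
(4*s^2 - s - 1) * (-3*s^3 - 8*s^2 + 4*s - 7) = -12*s^5 - 29*s^4 + 27*s^3 - 24*s^2 + 3*s + 7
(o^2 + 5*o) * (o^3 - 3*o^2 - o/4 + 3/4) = o^5 + 2*o^4 - 61*o^3/4 - o^2/2 + 15*o/4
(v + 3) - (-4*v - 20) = 5*v + 23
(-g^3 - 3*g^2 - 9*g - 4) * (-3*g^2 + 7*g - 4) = 3*g^5 + 2*g^4 + 10*g^3 - 39*g^2 + 8*g + 16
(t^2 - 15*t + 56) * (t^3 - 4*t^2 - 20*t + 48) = t^5 - 19*t^4 + 96*t^3 + 124*t^2 - 1840*t + 2688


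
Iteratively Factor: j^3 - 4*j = (j)*(j^2 - 4) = j*(j - 2)*(j + 2)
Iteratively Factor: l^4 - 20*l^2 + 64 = (l - 4)*(l^3 + 4*l^2 - 4*l - 16) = (l - 4)*(l + 4)*(l^2 - 4) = (l - 4)*(l + 2)*(l + 4)*(l - 2)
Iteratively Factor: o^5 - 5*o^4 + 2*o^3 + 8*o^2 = (o)*(o^4 - 5*o^3 + 2*o^2 + 8*o) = o*(o + 1)*(o^3 - 6*o^2 + 8*o) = o*(o - 2)*(o + 1)*(o^2 - 4*o) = o^2*(o - 2)*(o + 1)*(o - 4)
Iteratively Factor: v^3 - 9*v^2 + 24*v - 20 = (v - 2)*(v^2 - 7*v + 10) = (v - 5)*(v - 2)*(v - 2)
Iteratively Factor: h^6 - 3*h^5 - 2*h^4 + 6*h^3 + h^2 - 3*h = (h - 3)*(h^5 - 2*h^3 + h) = h*(h - 3)*(h^4 - 2*h^2 + 1) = h*(h - 3)*(h - 1)*(h^3 + h^2 - h - 1) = h*(h - 3)*(h - 1)*(h + 1)*(h^2 - 1) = h*(h - 3)*(h - 1)^2*(h + 1)*(h + 1)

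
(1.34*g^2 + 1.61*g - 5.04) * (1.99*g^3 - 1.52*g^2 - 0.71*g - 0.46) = 2.6666*g^5 + 1.1671*g^4 - 13.4282*g^3 + 5.9013*g^2 + 2.8378*g + 2.3184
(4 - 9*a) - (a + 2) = 2 - 10*a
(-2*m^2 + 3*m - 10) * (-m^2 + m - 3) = 2*m^4 - 5*m^3 + 19*m^2 - 19*m + 30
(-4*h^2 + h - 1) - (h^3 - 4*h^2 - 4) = -h^3 + h + 3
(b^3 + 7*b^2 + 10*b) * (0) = 0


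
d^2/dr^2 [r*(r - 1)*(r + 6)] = 6*r + 10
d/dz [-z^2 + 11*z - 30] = 11 - 2*z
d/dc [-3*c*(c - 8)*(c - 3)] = -9*c^2 + 66*c - 72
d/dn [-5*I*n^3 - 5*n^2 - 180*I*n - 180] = -15*I*n^2 - 10*n - 180*I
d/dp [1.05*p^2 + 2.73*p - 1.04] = 2.1*p + 2.73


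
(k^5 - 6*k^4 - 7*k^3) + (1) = k^5 - 6*k^4 - 7*k^3 + 1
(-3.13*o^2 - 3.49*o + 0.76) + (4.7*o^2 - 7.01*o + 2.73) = 1.57*o^2 - 10.5*o + 3.49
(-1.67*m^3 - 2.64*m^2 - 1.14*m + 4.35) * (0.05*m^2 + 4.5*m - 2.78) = -0.0835*m^5 - 7.647*m^4 - 7.2944*m^3 + 2.4267*m^2 + 22.7442*m - 12.093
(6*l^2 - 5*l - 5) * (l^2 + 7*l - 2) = 6*l^4 + 37*l^3 - 52*l^2 - 25*l + 10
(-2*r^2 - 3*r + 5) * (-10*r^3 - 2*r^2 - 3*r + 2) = 20*r^5 + 34*r^4 - 38*r^3 - 5*r^2 - 21*r + 10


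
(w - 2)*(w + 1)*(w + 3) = w^3 + 2*w^2 - 5*w - 6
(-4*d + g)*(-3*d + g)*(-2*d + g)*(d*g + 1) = -24*d^4*g + 26*d^3*g^2 - 24*d^3 - 9*d^2*g^3 + 26*d^2*g + d*g^4 - 9*d*g^2 + g^3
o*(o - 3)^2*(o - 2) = o^4 - 8*o^3 + 21*o^2 - 18*o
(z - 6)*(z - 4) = z^2 - 10*z + 24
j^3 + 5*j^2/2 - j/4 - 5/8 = (j - 1/2)*(j + 1/2)*(j + 5/2)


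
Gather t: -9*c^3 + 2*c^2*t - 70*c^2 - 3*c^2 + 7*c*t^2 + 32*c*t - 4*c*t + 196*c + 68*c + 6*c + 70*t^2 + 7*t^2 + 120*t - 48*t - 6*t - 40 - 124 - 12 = -9*c^3 - 73*c^2 + 270*c + t^2*(7*c + 77) + t*(2*c^2 + 28*c + 66) - 176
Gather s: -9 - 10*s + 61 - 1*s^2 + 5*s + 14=-s^2 - 5*s + 66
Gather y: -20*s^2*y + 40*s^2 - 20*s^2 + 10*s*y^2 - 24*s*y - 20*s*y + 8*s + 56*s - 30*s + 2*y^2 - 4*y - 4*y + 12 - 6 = 20*s^2 + 34*s + y^2*(10*s + 2) + y*(-20*s^2 - 44*s - 8) + 6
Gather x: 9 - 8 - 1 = 0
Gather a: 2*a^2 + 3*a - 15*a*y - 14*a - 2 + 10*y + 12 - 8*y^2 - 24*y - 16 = 2*a^2 + a*(-15*y - 11) - 8*y^2 - 14*y - 6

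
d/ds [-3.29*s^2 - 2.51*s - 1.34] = -6.58*s - 2.51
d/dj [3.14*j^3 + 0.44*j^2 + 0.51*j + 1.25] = 9.42*j^2 + 0.88*j + 0.51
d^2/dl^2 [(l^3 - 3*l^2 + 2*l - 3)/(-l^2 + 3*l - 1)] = 2*(-l^3 + 9*l^2 - 24*l + 21)/(l^6 - 9*l^5 + 30*l^4 - 45*l^3 + 30*l^2 - 9*l + 1)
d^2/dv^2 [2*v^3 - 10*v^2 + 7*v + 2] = 12*v - 20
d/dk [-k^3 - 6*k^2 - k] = -3*k^2 - 12*k - 1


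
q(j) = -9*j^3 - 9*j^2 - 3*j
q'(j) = -27*j^2 - 18*j - 3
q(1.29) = -38.17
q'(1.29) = -71.15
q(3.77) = -621.47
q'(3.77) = -454.61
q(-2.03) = 44.29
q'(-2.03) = -77.72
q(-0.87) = 1.72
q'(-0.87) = -7.78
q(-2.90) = 152.51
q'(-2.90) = -177.87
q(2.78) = -271.26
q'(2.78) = -261.71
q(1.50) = -55.12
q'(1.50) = -90.75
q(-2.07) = 47.47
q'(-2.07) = -81.43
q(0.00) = 0.00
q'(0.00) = -3.00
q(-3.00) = 171.00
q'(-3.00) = -192.00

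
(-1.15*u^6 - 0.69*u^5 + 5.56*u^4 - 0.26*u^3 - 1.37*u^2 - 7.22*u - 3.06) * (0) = 0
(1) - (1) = 0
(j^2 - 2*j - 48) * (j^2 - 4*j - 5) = j^4 - 6*j^3 - 45*j^2 + 202*j + 240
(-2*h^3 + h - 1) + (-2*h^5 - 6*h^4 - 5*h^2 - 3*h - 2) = -2*h^5 - 6*h^4 - 2*h^3 - 5*h^2 - 2*h - 3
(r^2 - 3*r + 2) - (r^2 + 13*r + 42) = -16*r - 40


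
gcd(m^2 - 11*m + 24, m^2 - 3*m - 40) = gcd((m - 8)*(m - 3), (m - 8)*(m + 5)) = m - 8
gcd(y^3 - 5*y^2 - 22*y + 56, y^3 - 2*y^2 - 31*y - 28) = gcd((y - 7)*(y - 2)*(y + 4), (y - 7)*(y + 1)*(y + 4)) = y^2 - 3*y - 28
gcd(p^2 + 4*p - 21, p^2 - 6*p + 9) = p - 3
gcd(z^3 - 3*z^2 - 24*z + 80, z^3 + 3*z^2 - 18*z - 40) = z^2 + z - 20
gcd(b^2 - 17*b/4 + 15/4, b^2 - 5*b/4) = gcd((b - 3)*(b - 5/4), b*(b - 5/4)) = b - 5/4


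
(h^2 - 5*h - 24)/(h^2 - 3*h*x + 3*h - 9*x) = (8 - h)/(-h + 3*x)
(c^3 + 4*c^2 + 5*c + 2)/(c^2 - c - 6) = (c^2 + 2*c + 1)/(c - 3)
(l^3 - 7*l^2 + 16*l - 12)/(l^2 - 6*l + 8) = (l^2 - 5*l + 6)/(l - 4)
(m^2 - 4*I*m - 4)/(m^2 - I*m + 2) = (m - 2*I)/(m + I)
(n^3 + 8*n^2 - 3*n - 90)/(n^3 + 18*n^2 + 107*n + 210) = (n - 3)/(n + 7)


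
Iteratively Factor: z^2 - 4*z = (z)*(z - 4)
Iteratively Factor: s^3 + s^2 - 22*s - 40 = (s + 4)*(s^2 - 3*s - 10) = (s + 2)*(s + 4)*(s - 5)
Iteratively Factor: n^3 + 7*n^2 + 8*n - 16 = (n + 4)*(n^2 + 3*n - 4) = (n - 1)*(n + 4)*(n + 4)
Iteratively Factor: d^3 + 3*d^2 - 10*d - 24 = (d - 3)*(d^2 + 6*d + 8) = (d - 3)*(d + 2)*(d + 4)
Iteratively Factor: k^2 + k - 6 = (k - 2)*(k + 3)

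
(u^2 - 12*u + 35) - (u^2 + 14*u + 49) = -26*u - 14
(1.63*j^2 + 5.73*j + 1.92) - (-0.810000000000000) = 1.63*j^2 + 5.73*j + 2.73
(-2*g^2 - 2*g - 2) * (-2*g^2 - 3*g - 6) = 4*g^4 + 10*g^3 + 22*g^2 + 18*g + 12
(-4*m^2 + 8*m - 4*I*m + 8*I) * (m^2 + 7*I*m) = -4*m^4 + 8*m^3 - 32*I*m^3 + 28*m^2 + 64*I*m^2 - 56*m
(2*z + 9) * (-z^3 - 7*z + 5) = -2*z^4 - 9*z^3 - 14*z^2 - 53*z + 45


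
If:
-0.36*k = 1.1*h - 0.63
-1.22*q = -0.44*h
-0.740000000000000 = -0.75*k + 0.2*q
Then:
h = 0.24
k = 1.01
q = 0.09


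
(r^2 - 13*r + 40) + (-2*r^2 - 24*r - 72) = -r^2 - 37*r - 32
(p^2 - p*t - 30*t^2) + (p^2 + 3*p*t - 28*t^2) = 2*p^2 + 2*p*t - 58*t^2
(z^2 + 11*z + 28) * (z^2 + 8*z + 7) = z^4 + 19*z^3 + 123*z^2 + 301*z + 196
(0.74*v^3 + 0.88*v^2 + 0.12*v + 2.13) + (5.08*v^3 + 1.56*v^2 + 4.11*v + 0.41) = 5.82*v^3 + 2.44*v^2 + 4.23*v + 2.54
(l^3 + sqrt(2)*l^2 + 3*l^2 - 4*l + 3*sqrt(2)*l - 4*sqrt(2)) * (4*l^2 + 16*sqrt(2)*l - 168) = 4*l^5 + 12*l^4 + 20*sqrt(2)*l^4 - 152*l^3 + 60*sqrt(2)*l^3 - 408*l^2 - 248*sqrt(2)*l^2 - 504*sqrt(2)*l + 544*l + 672*sqrt(2)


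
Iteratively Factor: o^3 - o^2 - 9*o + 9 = (o - 3)*(o^2 + 2*o - 3) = (o - 3)*(o + 3)*(o - 1)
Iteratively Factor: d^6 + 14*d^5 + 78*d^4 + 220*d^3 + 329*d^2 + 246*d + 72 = (d + 4)*(d^5 + 10*d^4 + 38*d^3 + 68*d^2 + 57*d + 18) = (d + 3)*(d + 4)*(d^4 + 7*d^3 + 17*d^2 + 17*d + 6) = (d + 3)^2*(d + 4)*(d^3 + 4*d^2 + 5*d + 2) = (d + 1)*(d + 3)^2*(d + 4)*(d^2 + 3*d + 2) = (d + 1)*(d + 2)*(d + 3)^2*(d + 4)*(d + 1)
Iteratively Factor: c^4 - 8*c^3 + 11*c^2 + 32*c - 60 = (c - 2)*(c^3 - 6*c^2 - c + 30) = (c - 2)*(c + 2)*(c^2 - 8*c + 15) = (c - 3)*(c - 2)*(c + 2)*(c - 5)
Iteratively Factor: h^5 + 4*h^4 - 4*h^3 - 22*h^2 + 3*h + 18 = (h + 3)*(h^4 + h^3 - 7*h^2 - h + 6) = (h - 2)*(h + 3)*(h^3 + 3*h^2 - h - 3) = (h - 2)*(h + 1)*(h + 3)*(h^2 + 2*h - 3) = (h - 2)*(h + 1)*(h + 3)^2*(h - 1)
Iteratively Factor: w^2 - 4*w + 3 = (w - 1)*(w - 3)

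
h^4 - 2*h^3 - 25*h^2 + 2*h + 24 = (h - 6)*(h - 1)*(h + 1)*(h + 4)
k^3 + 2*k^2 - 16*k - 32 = (k - 4)*(k + 2)*(k + 4)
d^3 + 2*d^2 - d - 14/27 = (d - 2/3)*(d + 1/3)*(d + 7/3)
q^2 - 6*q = q*(q - 6)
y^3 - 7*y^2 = y^2*(y - 7)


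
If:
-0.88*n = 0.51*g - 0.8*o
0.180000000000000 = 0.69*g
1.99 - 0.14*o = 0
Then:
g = 0.26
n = 12.77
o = 14.21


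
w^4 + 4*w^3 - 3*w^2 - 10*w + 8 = (w - 1)^2*(w + 2)*(w + 4)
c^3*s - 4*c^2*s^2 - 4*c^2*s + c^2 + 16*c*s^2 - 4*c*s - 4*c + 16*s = (c - 4)*(c - 4*s)*(c*s + 1)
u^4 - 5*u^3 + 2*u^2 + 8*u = u*(u - 4)*(u - 2)*(u + 1)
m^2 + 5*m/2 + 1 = (m + 1/2)*(m + 2)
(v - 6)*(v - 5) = v^2 - 11*v + 30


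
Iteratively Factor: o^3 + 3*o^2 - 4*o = (o + 4)*(o^2 - o) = (o - 1)*(o + 4)*(o)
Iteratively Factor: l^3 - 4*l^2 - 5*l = (l - 5)*(l^2 + l) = l*(l - 5)*(l + 1)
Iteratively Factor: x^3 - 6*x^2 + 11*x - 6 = (x - 1)*(x^2 - 5*x + 6) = (x - 2)*(x - 1)*(x - 3)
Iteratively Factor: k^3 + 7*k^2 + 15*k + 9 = (k + 3)*(k^2 + 4*k + 3) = (k + 3)^2*(k + 1)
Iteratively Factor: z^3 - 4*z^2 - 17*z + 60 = (z + 4)*(z^2 - 8*z + 15) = (z - 3)*(z + 4)*(z - 5)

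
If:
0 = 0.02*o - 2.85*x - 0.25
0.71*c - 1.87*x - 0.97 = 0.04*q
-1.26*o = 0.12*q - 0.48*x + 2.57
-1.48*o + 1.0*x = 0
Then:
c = -0.06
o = -0.06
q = -21.14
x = -0.09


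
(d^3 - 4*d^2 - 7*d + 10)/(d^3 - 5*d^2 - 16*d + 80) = (d^2 + d - 2)/(d^2 - 16)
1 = 1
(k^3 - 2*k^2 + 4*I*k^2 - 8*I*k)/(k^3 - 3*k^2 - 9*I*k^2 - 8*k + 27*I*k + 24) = (k^3 + k^2*(-2 + 4*I) - 8*I*k)/(k^3 + k^2*(-3 - 9*I) + k*(-8 + 27*I) + 24)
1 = 1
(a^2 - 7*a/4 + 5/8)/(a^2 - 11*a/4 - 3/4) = (-8*a^2 + 14*a - 5)/(2*(-4*a^2 + 11*a + 3))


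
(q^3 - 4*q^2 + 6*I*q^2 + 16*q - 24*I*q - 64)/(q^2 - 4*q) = q + 6*I + 16/q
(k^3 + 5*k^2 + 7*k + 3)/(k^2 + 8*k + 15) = (k^2 + 2*k + 1)/(k + 5)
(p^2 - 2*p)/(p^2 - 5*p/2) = 2*(p - 2)/(2*p - 5)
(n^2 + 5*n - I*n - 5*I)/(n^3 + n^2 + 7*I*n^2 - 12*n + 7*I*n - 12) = (n^2 + n*(5 - I) - 5*I)/(n^3 + n^2*(1 + 7*I) + n*(-12 + 7*I) - 12)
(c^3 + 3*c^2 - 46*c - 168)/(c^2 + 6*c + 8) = (c^2 - c - 42)/(c + 2)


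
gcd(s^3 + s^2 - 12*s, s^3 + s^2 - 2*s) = s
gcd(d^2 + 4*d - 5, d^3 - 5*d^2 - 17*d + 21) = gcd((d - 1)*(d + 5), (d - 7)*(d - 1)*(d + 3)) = d - 1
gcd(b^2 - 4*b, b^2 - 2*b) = b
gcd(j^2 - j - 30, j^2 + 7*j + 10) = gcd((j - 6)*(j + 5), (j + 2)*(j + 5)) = j + 5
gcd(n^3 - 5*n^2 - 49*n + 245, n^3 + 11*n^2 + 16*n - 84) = n + 7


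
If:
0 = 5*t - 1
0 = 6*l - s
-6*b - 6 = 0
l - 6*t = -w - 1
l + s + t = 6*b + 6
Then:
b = -1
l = -1/35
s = -6/35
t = 1/5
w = 8/35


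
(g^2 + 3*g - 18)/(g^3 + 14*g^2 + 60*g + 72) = (g - 3)/(g^2 + 8*g + 12)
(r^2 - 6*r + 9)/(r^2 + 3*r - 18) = (r - 3)/(r + 6)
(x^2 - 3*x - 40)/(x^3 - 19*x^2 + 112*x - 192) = (x + 5)/(x^2 - 11*x + 24)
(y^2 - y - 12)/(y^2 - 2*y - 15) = (y - 4)/(y - 5)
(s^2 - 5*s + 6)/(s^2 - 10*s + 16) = (s - 3)/(s - 8)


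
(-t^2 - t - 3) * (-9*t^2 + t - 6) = 9*t^4 + 8*t^3 + 32*t^2 + 3*t + 18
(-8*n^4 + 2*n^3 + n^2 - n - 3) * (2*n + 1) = -16*n^5 - 4*n^4 + 4*n^3 - n^2 - 7*n - 3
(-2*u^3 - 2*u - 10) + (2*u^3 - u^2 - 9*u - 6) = -u^2 - 11*u - 16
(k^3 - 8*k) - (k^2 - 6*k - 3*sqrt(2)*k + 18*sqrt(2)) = k^3 - k^2 - 2*k + 3*sqrt(2)*k - 18*sqrt(2)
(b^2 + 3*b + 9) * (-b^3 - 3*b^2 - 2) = -b^5 - 6*b^4 - 18*b^3 - 29*b^2 - 6*b - 18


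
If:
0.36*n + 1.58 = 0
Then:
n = -4.39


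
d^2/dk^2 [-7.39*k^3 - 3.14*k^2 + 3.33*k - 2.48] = -44.34*k - 6.28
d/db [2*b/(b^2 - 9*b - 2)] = 2*(-b^2 - 2)/(b^4 - 18*b^3 + 77*b^2 + 36*b + 4)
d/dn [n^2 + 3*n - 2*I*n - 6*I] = 2*n + 3 - 2*I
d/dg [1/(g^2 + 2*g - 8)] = 2*(-g - 1)/(g^2 + 2*g - 8)^2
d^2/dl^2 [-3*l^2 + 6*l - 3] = -6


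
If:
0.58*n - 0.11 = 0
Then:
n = 0.19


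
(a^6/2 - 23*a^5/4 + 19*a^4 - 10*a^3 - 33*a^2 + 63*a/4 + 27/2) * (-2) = -a^6 + 23*a^5/2 - 38*a^4 + 20*a^3 + 66*a^2 - 63*a/2 - 27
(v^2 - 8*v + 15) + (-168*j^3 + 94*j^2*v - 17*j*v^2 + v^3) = -168*j^3 + 94*j^2*v - 17*j*v^2 + v^3 + v^2 - 8*v + 15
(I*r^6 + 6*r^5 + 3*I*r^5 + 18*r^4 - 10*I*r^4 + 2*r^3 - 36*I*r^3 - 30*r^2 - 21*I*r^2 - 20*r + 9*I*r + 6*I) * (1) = I*r^6 + 6*r^5 + 3*I*r^5 + 18*r^4 - 10*I*r^4 + 2*r^3 - 36*I*r^3 - 30*r^2 - 21*I*r^2 - 20*r + 9*I*r + 6*I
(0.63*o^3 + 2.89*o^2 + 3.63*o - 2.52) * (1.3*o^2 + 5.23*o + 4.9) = 0.819*o^5 + 7.0519*o^4 + 22.9207*o^3 + 29.8699*o^2 + 4.6074*o - 12.348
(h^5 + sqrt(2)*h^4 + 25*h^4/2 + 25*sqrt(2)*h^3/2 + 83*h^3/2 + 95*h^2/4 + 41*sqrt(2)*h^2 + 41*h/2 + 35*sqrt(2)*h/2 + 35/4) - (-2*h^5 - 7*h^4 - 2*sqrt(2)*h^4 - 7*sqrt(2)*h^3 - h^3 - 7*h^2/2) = 3*h^5 + 3*sqrt(2)*h^4 + 39*h^4/2 + 39*sqrt(2)*h^3/2 + 85*h^3/2 + 109*h^2/4 + 41*sqrt(2)*h^2 + 41*h/2 + 35*sqrt(2)*h/2 + 35/4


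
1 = 1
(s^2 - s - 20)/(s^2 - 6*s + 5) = (s + 4)/(s - 1)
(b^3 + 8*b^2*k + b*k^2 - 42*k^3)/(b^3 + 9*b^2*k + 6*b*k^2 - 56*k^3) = (b + 3*k)/(b + 4*k)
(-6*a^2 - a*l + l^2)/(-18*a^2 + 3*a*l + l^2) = (2*a + l)/(6*a + l)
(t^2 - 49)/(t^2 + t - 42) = (t - 7)/(t - 6)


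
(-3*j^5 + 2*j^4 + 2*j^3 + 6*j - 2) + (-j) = -3*j^5 + 2*j^4 + 2*j^3 + 5*j - 2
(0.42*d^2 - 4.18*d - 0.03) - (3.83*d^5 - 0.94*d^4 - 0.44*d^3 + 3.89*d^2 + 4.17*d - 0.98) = -3.83*d^5 + 0.94*d^4 + 0.44*d^3 - 3.47*d^2 - 8.35*d + 0.95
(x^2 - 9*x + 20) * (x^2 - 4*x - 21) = x^4 - 13*x^3 + 35*x^2 + 109*x - 420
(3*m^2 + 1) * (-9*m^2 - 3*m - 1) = -27*m^4 - 9*m^3 - 12*m^2 - 3*m - 1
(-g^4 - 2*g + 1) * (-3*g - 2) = 3*g^5 + 2*g^4 + 6*g^2 + g - 2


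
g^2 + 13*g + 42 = (g + 6)*(g + 7)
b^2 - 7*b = b*(b - 7)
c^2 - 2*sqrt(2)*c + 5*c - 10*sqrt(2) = (c + 5)*(c - 2*sqrt(2))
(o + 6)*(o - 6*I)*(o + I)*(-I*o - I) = -I*o^4 - 5*o^3 - 7*I*o^3 - 35*o^2 - 12*I*o^2 - 30*o - 42*I*o - 36*I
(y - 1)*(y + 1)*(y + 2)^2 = y^4 + 4*y^3 + 3*y^2 - 4*y - 4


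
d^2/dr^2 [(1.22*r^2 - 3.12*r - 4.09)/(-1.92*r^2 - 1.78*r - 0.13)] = (31.34208*r^3 + 92.291328*r^2 + 79.195392*r + 22.390612)/(7.077888*r^6 + 19.685376*r^5 + 19.68768*r^4 + 8.30548*r^3 + 1.33302*r^2 + 0.090246*r + 0.002197)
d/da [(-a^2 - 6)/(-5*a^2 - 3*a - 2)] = (3*a^2 - 56*a - 18)/(25*a^4 + 30*a^3 + 29*a^2 + 12*a + 4)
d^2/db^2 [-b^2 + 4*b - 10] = -2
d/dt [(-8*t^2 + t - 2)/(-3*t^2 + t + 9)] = (-5*t^2 - 156*t + 11)/(9*t^4 - 6*t^3 - 53*t^2 + 18*t + 81)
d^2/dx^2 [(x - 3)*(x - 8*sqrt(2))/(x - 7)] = 8*(7 - 8*sqrt(2))/(x^3 - 21*x^2 + 147*x - 343)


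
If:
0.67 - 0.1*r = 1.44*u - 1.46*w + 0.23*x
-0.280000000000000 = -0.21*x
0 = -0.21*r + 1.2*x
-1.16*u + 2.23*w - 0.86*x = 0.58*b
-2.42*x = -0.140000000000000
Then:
No Solution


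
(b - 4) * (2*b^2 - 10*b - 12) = 2*b^3 - 18*b^2 + 28*b + 48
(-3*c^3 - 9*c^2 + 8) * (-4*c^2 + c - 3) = 12*c^5 + 33*c^4 - 5*c^2 + 8*c - 24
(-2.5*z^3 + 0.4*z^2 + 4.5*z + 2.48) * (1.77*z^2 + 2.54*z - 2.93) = -4.425*z^5 - 5.642*z^4 + 16.306*z^3 + 14.6476*z^2 - 6.8858*z - 7.2664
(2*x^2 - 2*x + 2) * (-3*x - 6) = -6*x^3 - 6*x^2 + 6*x - 12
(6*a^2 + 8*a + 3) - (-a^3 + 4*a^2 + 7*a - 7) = a^3 + 2*a^2 + a + 10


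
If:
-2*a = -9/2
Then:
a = 9/4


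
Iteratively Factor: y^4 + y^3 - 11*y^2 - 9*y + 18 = (y - 3)*(y^3 + 4*y^2 + y - 6) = (y - 3)*(y - 1)*(y^2 + 5*y + 6) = (y - 3)*(y - 1)*(y + 3)*(y + 2)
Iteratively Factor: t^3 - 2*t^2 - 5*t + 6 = (t + 2)*(t^2 - 4*t + 3) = (t - 1)*(t + 2)*(t - 3)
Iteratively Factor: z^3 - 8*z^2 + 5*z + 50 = (z + 2)*(z^2 - 10*z + 25) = (z - 5)*(z + 2)*(z - 5)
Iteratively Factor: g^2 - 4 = (g + 2)*(g - 2)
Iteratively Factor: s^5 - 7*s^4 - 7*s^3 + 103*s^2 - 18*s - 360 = (s - 5)*(s^4 - 2*s^3 - 17*s^2 + 18*s + 72) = (s - 5)*(s + 2)*(s^3 - 4*s^2 - 9*s + 36) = (s - 5)*(s + 2)*(s + 3)*(s^2 - 7*s + 12) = (s - 5)*(s - 4)*(s + 2)*(s + 3)*(s - 3)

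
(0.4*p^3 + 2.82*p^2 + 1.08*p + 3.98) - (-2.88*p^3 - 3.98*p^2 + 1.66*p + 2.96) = 3.28*p^3 + 6.8*p^2 - 0.58*p + 1.02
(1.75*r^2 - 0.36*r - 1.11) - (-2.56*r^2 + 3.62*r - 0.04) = 4.31*r^2 - 3.98*r - 1.07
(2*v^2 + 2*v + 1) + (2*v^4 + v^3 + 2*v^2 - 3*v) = 2*v^4 + v^3 + 4*v^2 - v + 1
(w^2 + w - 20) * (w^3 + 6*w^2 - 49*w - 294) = w^5 + 7*w^4 - 63*w^3 - 463*w^2 + 686*w + 5880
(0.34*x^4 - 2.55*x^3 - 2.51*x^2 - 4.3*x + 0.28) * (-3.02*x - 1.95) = -1.0268*x^5 + 7.038*x^4 + 12.5527*x^3 + 17.8805*x^2 + 7.5394*x - 0.546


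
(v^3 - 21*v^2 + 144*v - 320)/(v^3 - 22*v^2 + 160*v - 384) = (v - 5)/(v - 6)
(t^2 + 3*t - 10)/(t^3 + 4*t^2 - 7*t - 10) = 1/(t + 1)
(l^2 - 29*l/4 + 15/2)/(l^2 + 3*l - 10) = (4*l^2 - 29*l + 30)/(4*(l^2 + 3*l - 10))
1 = 1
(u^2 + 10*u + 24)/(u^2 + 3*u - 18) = (u + 4)/(u - 3)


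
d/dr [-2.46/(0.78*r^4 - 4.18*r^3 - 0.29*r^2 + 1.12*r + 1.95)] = (7.6752*r^3 - 30.8484*r^2 - 1.4268*r + 2.7552)/(0.78*r^4 - 4.18*r^3 - 0.29*r^2 + 1.12*r + 1.95)^2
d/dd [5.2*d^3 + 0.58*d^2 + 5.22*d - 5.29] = 15.6*d^2 + 1.16*d + 5.22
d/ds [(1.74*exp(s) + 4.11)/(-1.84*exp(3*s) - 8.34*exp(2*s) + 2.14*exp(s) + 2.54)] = (6.4032*exp(3*s) + 37.1988*exp(2*s) + 68.5548*exp(s) - 4.3758)*exp(s)/(3.3856*exp(6*s) + 30.6912*exp(5*s) + 61.6804*exp(4*s) - 45.0424*exp(3*s) - 37.7876*exp(2*s) + 10.8712*exp(s) + 6.4516)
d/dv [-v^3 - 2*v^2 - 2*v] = -3*v^2 - 4*v - 2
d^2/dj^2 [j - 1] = 0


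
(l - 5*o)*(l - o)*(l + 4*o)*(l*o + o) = l^4*o - 2*l^3*o^2 + l^3*o - 19*l^2*o^3 - 2*l^2*o^2 + 20*l*o^4 - 19*l*o^3 + 20*o^4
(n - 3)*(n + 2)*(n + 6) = n^3 + 5*n^2 - 12*n - 36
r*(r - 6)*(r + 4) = r^3 - 2*r^2 - 24*r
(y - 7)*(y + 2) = y^2 - 5*y - 14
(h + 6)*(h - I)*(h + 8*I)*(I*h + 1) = I*h^4 - 6*h^3 + 6*I*h^3 - 36*h^2 + 15*I*h^2 + 8*h + 90*I*h + 48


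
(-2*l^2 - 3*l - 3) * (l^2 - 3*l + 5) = -2*l^4 + 3*l^3 - 4*l^2 - 6*l - 15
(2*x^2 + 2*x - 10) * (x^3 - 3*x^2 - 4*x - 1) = 2*x^5 - 4*x^4 - 24*x^3 + 20*x^2 + 38*x + 10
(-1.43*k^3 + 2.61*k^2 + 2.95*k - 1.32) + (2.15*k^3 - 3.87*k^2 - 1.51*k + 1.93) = 0.72*k^3 - 1.26*k^2 + 1.44*k + 0.61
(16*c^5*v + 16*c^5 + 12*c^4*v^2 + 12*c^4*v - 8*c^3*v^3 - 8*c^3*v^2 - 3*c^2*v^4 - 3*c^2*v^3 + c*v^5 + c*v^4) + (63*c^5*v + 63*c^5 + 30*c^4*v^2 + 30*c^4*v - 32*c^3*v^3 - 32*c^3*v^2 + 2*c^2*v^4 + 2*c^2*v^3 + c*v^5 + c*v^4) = 79*c^5*v + 79*c^5 + 42*c^4*v^2 + 42*c^4*v - 40*c^3*v^3 - 40*c^3*v^2 - c^2*v^4 - c^2*v^3 + 2*c*v^5 + 2*c*v^4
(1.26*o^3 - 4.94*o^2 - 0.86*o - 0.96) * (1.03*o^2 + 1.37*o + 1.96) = 1.2978*o^5 - 3.362*o^4 - 5.184*o^3 - 11.8494*o^2 - 3.0008*o - 1.8816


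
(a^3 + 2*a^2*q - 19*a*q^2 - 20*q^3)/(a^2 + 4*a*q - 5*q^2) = (-a^2 + 3*a*q + 4*q^2)/(-a + q)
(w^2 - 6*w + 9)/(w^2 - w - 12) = (-w^2 + 6*w - 9)/(-w^2 + w + 12)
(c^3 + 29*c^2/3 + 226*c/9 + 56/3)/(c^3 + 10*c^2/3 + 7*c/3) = (c^2 + 22*c/3 + 8)/(c*(c + 1))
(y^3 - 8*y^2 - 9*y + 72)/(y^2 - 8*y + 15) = (y^2 - 5*y - 24)/(y - 5)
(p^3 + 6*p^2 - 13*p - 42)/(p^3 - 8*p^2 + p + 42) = (p + 7)/(p - 7)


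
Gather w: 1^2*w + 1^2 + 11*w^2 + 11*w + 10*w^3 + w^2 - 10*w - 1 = 10*w^3 + 12*w^2 + 2*w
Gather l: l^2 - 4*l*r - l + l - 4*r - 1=l^2 - 4*l*r - 4*r - 1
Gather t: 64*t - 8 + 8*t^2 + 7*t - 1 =8*t^2 + 71*t - 9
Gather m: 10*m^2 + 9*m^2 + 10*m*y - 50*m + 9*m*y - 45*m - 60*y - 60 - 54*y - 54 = 19*m^2 + m*(19*y - 95) - 114*y - 114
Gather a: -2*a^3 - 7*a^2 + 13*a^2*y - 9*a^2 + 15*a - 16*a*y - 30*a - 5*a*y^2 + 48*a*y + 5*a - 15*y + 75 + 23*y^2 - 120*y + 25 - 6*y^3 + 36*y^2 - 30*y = -2*a^3 + a^2*(13*y - 16) + a*(-5*y^2 + 32*y - 10) - 6*y^3 + 59*y^2 - 165*y + 100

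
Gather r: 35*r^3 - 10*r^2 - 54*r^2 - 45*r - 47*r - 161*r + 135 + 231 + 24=35*r^3 - 64*r^2 - 253*r + 390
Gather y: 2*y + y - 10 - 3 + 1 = 3*y - 12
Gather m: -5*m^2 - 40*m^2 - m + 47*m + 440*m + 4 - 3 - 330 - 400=-45*m^2 + 486*m - 729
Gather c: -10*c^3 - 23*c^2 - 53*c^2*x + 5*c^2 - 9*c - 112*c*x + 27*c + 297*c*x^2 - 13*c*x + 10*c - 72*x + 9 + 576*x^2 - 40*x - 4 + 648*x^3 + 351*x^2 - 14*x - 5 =-10*c^3 + c^2*(-53*x - 18) + c*(297*x^2 - 125*x + 28) + 648*x^3 + 927*x^2 - 126*x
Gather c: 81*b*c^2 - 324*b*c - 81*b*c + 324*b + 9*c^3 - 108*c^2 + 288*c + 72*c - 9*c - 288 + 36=324*b + 9*c^3 + c^2*(81*b - 108) + c*(351 - 405*b) - 252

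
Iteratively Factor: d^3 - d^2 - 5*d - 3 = (d + 1)*(d^2 - 2*d - 3) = (d - 3)*(d + 1)*(d + 1)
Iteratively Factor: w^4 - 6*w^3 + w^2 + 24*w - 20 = (w - 2)*(w^3 - 4*w^2 - 7*w + 10) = (w - 2)*(w + 2)*(w^2 - 6*w + 5) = (w - 2)*(w - 1)*(w + 2)*(w - 5)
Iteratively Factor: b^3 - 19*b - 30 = (b + 2)*(b^2 - 2*b - 15) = (b - 5)*(b + 2)*(b + 3)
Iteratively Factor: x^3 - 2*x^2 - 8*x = (x)*(x^2 - 2*x - 8) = x*(x + 2)*(x - 4)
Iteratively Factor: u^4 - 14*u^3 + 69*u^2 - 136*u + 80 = (u - 5)*(u^3 - 9*u^2 + 24*u - 16) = (u - 5)*(u - 4)*(u^2 - 5*u + 4) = (u - 5)*(u - 4)^2*(u - 1)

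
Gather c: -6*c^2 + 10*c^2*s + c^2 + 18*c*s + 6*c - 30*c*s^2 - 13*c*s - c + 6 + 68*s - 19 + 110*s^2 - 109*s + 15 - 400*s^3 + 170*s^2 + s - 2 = c^2*(10*s - 5) + c*(-30*s^2 + 5*s + 5) - 400*s^3 + 280*s^2 - 40*s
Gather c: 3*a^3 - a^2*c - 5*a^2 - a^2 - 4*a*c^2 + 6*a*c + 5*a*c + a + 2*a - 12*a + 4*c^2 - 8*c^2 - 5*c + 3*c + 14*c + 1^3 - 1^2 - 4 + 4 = 3*a^3 - 6*a^2 - 9*a + c^2*(-4*a - 4) + c*(-a^2 + 11*a + 12)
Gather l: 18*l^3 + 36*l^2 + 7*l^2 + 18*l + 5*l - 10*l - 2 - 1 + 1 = 18*l^3 + 43*l^2 + 13*l - 2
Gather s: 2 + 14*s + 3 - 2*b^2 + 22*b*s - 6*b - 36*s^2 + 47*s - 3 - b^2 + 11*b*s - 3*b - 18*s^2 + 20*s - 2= -3*b^2 - 9*b - 54*s^2 + s*(33*b + 81)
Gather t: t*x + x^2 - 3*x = t*x + x^2 - 3*x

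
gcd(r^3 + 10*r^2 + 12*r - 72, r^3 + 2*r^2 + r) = 1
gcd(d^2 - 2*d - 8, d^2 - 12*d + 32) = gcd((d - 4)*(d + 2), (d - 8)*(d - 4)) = d - 4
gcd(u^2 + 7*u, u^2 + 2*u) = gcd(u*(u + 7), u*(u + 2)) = u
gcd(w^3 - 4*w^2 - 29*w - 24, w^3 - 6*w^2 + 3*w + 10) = w + 1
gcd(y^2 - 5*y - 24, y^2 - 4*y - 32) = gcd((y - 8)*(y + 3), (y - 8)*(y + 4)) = y - 8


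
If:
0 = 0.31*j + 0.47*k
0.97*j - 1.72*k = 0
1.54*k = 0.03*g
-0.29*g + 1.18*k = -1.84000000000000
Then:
No Solution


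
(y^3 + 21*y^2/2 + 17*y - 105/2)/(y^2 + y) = (2*y^3 + 21*y^2 + 34*y - 105)/(2*y*(y + 1))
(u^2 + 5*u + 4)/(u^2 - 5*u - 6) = (u + 4)/(u - 6)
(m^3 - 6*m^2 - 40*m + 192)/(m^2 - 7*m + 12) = (m^2 - 2*m - 48)/(m - 3)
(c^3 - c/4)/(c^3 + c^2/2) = (c - 1/2)/c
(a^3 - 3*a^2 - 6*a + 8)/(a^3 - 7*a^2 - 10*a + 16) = (a - 4)/(a - 8)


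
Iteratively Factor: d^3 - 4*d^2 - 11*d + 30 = (d - 2)*(d^2 - 2*d - 15) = (d - 5)*(d - 2)*(d + 3)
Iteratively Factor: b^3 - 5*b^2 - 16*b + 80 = (b - 4)*(b^2 - b - 20) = (b - 4)*(b + 4)*(b - 5)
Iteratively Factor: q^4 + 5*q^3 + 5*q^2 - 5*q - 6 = (q + 2)*(q^3 + 3*q^2 - q - 3) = (q + 2)*(q + 3)*(q^2 - 1) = (q - 1)*(q + 2)*(q + 3)*(q + 1)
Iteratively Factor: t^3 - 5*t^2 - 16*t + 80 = (t - 4)*(t^2 - t - 20) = (t - 5)*(t - 4)*(t + 4)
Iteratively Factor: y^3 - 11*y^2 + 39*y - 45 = (y - 3)*(y^2 - 8*y + 15) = (y - 3)^2*(y - 5)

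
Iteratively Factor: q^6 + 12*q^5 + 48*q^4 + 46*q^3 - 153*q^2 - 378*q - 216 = (q + 1)*(q^5 + 11*q^4 + 37*q^3 + 9*q^2 - 162*q - 216) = (q + 1)*(q + 3)*(q^4 + 8*q^3 + 13*q^2 - 30*q - 72) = (q + 1)*(q + 3)^2*(q^3 + 5*q^2 - 2*q - 24) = (q - 2)*(q + 1)*(q + 3)^2*(q^2 + 7*q + 12) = (q - 2)*(q + 1)*(q + 3)^2*(q + 4)*(q + 3)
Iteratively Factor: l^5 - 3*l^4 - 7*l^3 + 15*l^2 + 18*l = (l + 1)*(l^4 - 4*l^3 - 3*l^2 + 18*l) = (l + 1)*(l + 2)*(l^3 - 6*l^2 + 9*l) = l*(l + 1)*(l + 2)*(l^2 - 6*l + 9) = l*(l - 3)*(l + 1)*(l + 2)*(l - 3)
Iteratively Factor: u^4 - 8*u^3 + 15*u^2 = (u)*(u^3 - 8*u^2 + 15*u) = u*(u - 3)*(u^2 - 5*u) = u*(u - 5)*(u - 3)*(u)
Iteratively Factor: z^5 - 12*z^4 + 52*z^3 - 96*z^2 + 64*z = (z - 4)*(z^4 - 8*z^3 + 20*z^2 - 16*z) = z*(z - 4)*(z^3 - 8*z^2 + 20*z - 16) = z*(z - 4)^2*(z^2 - 4*z + 4) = z*(z - 4)^2*(z - 2)*(z - 2)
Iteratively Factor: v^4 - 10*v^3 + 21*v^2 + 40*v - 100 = (v - 5)*(v^3 - 5*v^2 - 4*v + 20) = (v - 5)*(v + 2)*(v^2 - 7*v + 10) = (v - 5)^2*(v + 2)*(v - 2)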